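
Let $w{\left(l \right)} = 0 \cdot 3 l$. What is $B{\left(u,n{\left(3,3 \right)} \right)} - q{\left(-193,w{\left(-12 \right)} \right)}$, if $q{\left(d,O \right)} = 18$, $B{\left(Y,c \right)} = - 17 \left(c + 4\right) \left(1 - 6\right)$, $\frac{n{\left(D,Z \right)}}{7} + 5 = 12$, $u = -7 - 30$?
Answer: $4487$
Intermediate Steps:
$w{\left(l \right)} = 0$ ($w{\left(l \right)} = 0 l = 0$)
$u = -37$ ($u = -7 - 30 = -37$)
$n{\left(D,Z \right)} = 49$ ($n{\left(D,Z \right)} = -35 + 7 \cdot 12 = -35 + 84 = 49$)
$B{\left(Y,c \right)} = 340 + 85 c$ ($B{\left(Y,c \right)} = - 17 \left(4 + c\right) \left(-5\right) = - 17 \left(-20 - 5 c\right) = 340 + 85 c$)
$B{\left(u,n{\left(3,3 \right)} \right)} - q{\left(-193,w{\left(-12 \right)} \right)} = \left(340 + 85 \cdot 49\right) - 18 = \left(340 + 4165\right) - 18 = 4505 - 18 = 4487$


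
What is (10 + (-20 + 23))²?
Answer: 169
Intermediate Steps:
(10 + (-20 + 23))² = (10 + 3)² = 13² = 169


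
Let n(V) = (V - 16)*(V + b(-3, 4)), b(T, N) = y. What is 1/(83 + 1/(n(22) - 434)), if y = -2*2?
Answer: 326/27057 ≈ 0.012049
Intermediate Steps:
y = -4
b(T, N) = -4
n(V) = (-16 + V)*(-4 + V) (n(V) = (V - 16)*(V - 4) = (-16 + V)*(-4 + V))
1/(83 + 1/(n(22) - 434)) = 1/(83 + 1/((64 + 22² - 20*22) - 434)) = 1/(83 + 1/((64 + 484 - 440) - 434)) = 1/(83 + 1/(108 - 434)) = 1/(83 + 1/(-326)) = 1/(83 - 1/326) = 1/(27057/326) = 326/27057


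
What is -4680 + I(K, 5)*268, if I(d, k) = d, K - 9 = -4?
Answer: -3340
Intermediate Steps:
K = 5 (K = 9 - 4 = 5)
-4680 + I(K, 5)*268 = -4680 + 5*268 = -4680 + 1340 = -3340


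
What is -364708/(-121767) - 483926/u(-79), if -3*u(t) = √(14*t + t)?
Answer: 364708/121767 - 483926*I*√1185/395 ≈ 2.9951 - 42174.0*I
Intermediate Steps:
u(t) = -√15*√t/3 (u(t) = -√(14*t + t)/3 = -√15*√t/3)
-364708/(-121767) - 483926/u(-79) = -364708/(-121767) - 483926*I*√1185/395 = -364708*(-1/121767) - 483926*I*√1185/395 = 364708/121767 - 483926*I*√1185/395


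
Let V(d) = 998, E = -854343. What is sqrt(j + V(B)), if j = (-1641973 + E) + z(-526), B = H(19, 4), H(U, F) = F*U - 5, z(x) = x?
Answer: 6*I*sqrt(69329) ≈ 1579.8*I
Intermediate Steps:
H(U, F) = -5 + F*U
B = 71 (B = -5 + 4*19 = -5 + 76 = 71)
j = -2496842 (j = (-1641973 - 854343) - 526 = -2496316 - 526 = -2496842)
sqrt(j + V(B)) = sqrt(-2496842 + 998) = sqrt(-2495844) = 6*I*sqrt(69329)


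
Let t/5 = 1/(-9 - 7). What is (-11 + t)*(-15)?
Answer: 2715/16 ≈ 169.69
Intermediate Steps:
t = -5/16 (t = 5/(-9 - 7) = 5/(-16) = 5*(-1/16) = -5/16 ≈ -0.31250)
(-11 + t)*(-15) = (-11 - 5/16)*(-15) = -181/16*(-15) = 2715/16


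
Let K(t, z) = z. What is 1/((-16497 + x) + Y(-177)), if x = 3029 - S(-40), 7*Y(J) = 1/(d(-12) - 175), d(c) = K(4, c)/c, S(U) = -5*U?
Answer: -1218/16647625 ≈ -7.3164e-5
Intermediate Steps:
d(c) = 1 (d(c) = c/c = 1)
Y(J) = -1/1218 (Y(J) = 1/(7*(1 - 175)) = (1/7)/(-174) = (1/7)*(-1/174) = -1/1218)
x = 2829 (x = 3029 - (-5)*(-40) = 3029 - 1*200 = 3029 - 200 = 2829)
1/((-16497 + x) + Y(-177)) = 1/((-16497 + 2829) - 1/1218) = 1/(-13668 - 1/1218) = 1/(-16647625/1218) = -1218/16647625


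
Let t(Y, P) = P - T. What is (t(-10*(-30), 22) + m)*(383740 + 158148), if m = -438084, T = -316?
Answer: -237209304448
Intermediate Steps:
t(Y, P) = 316 + P (t(Y, P) = P - 1*(-316) = P + 316 = 316 + P)
(t(-10*(-30), 22) + m)*(383740 + 158148) = ((316 + 22) - 438084)*(383740 + 158148) = (338 - 438084)*541888 = -437746*541888 = -237209304448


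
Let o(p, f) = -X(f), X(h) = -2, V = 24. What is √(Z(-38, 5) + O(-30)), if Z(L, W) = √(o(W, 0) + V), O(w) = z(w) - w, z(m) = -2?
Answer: √(28 + √26) ≈ 5.7532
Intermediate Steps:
O(w) = -2 - w
o(p, f) = 2 (o(p, f) = -1*(-2) = 2)
Z(L, W) = √26 (Z(L, W) = √(2 + 24) = √26)
√(Z(-38, 5) + O(-30)) = √(√26 + (-2 - 1*(-30))) = √(√26 + (-2 + 30)) = √(√26 + 28) = √(28 + √26)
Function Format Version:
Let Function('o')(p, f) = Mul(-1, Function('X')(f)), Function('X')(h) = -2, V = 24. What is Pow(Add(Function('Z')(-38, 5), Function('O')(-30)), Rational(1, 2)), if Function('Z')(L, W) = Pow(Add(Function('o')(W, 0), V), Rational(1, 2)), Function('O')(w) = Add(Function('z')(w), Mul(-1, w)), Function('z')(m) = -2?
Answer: Pow(Add(28, Pow(26, Rational(1, 2))), Rational(1, 2)) ≈ 5.7532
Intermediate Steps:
Function('O')(w) = Add(-2, Mul(-1, w))
Function('o')(p, f) = 2 (Function('o')(p, f) = Mul(-1, -2) = 2)
Function('Z')(L, W) = Pow(26, Rational(1, 2)) (Function('Z')(L, W) = Pow(Add(2, 24), Rational(1, 2)) = Pow(26, Rational(1, 2)))
Pow(Add(Function('Z')(-38, 5), Function('O')(-30)), Rational(1, 2)) = Pow(Add(Pow(26, Rational(1, 2)), Add(-2, Mul(-1, -30))), Rational(1, 2)) = Pow(Add(Pow(26, Rational(1, 2)), Add(-2, 30)), Rational(1, 2)) = Pow(Add(Pow(26, Rational(1, 2)), 28), Rational(1, 2)) = Pow(Add(28, Pow(26, Rational(1, 2))), Rational(1, 2))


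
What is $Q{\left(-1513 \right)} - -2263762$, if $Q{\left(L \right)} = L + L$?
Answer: $2260736$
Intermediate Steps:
$Q{\left(L \right)} = 2 L$
$Q{\left(-1513 \right)} - -2263762 = 2 \left(-1513\right) - -2263762 = -3026 + 2263762 = 2260736$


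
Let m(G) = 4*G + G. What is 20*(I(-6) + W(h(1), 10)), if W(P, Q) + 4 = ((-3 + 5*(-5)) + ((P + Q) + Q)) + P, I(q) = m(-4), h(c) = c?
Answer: -600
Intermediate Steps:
m(G) = 5*G
I(q) = -20 (I(q) = 5*(-4) = -20)
W(P, Q) = -32 + 2*P + 2*Q (W(P, Q) = -4 + (((-3 + 5*(-5)) + ((P + Q) + Q)) + P) = -4 + (((-3 - 25) + (P + 2*Q)) + P) = -4 + ((-28 + (P + 2*Q)) + P) = -4 + ((-28 + P + 2*Q) + P) = -4 + (-28 + 2*P + 2*Q) = -32 + 2*P + 2*Q)
20*(I(-6) + W(h(1), 10)) = 20*(-20 + (-32 + 2*1 + 2*10)) = 20*(-20 + (-32 + 2 + 20)) = 20*(-20 - 10) = 20*(-30) = -600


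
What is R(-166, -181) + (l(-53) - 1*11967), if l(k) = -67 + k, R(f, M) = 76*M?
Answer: -25843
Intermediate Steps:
R(-166, -181) + (l(-53) - 1*11967) = 76*(-181) + ((-67 - 53) - 1*11967) = -13756 + (-120 - 11967) = -13756 - 12087 = -25843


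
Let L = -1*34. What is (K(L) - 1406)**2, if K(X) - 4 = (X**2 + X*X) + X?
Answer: 767376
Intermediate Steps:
L = -34
K(X) = 4 + X + 2*X**2 (K(X) = 4 + ((X**2 + X*X) + X) = 4 + ((X**2 + X**2) + X) = 4 + (2*X**2 + X) = 4 + (X + 2*X**2) = 4 + X + 2*X**2)
(K(L) - 1406)**2 = ((4 - 34 + 2*(-34)**2) - 1406)**2 = ((4 - 34 + 2*1156) - 1406)**2 = ((4 - 34 + 2312) - 1406)**2 = (2282 - 1406)**2 = 876**2 = 767376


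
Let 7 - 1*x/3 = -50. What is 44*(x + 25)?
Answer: 8624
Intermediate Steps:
x = 171 (x = 21 - 3*(-50) = 21 + 150 = 171)
44*(x + 25) = 44*(171 + 25) = 44*196 = 8624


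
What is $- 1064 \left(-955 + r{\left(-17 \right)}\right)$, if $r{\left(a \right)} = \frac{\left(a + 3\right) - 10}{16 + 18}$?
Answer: $\frac{17286808}{17} \approx 1.0169 \cdot 10^{6}$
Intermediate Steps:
$r{\left(a \right)} = - \frac{7}{34} + \frac{a}{34}$ ($r{\left(a \right)} = \frac{\left(3 + a\right) - 10}{34} = \left(-7 + a\right) \frac{1}{34} = - \frac{7}{34} + \frac{a}{34}$)
$- 1064 \left(-955 + r{\left(-17 \right)}\right) = - 1064 \left(-955 + \left(- \frac{7}{34} + \frac{1}{34} \left(-17\right)\right)\right) = - 1064 \left(-955 - \frac{12}{17}\right) = \left(-1064\right) \left(- \frac{16247}{17}\right) = \frac{17286808}{17}$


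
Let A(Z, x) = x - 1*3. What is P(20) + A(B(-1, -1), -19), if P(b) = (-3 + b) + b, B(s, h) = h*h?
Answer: 15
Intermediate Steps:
B(s, h) = h²
A(Z, x) = -3 + x (A(Z, x) = x - 3 = -3 + x)
P(b) = -3 + 2*b
P(20) + A(B(-1, -1), -19) = (-3 + 2*20) + (-3 - 19) = (-3 + 40) - 22 = 37 - 22 = 15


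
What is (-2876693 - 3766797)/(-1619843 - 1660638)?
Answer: 6643490/3280481 ≈ 2.0252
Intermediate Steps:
(-2876693 - 3766797)/(-1619843 - 1660638) = -6643490/(-3280481) = -6643490*(-1/3280481) = 6643490/3280481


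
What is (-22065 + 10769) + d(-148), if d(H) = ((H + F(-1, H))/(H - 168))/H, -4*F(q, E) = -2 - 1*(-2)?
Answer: -3569537/316 ≈ -11296.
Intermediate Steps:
F(q, E) = 0 (F(q, E) = -(-2 - 1*(-2))/4 = -(-2 + 2)/4 = -¼*0 = 0)
d(H) = 1/(-168 + H) (d(H) = ((H + 0)/(H - 168))/H = (H/(-168 + H))/H = 1/(-168 + H))
(-22065 + 10769) + d(-148) = (-22065 + 10769) + 1/(-168 - 148) = -11296 + 1/(-316) = -11296 - 1/316 = -3569537/316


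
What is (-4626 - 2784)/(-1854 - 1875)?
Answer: 2470/1243 ≈ 1.9871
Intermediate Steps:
(-4626 - 2784)/(-1854 - 1875) = -7410/(-3729) = -7410*(-1/3729) = 2470/1243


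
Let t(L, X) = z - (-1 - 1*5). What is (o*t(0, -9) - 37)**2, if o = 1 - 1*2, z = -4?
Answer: 1521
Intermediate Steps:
o = -1 (o = 1 - 2 = -1)
t(L, X) = 2 (t(L, X) = -4 - (-1 - 1*5) = -4 - (-1 - 5) = -4 - 1*(-6) = -4 + 6 = 2)
(o*t(0, -9) - 37)**2 = (-1*2 - 37)**2 = (-2 - 37)**2 = (-39)**2 = 1521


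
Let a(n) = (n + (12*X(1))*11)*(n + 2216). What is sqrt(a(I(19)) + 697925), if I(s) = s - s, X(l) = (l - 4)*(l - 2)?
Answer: sqrt(1575461) ≈ 1255.2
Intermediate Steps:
X(l) = (-4 + l)*(-2 + l)
I(s) = 0
a(n) = (396 + n)*(2216 + n) (a(n) = (n + (12*(8 + 1**2 - 6*1))*11)*(n + 2216) = (n + (12*(8 + 1 - 6))*11)*(2216 + n) = (n + (12*3)*11)*(2216 + n) = (n + 36*11)*(2216 + n) = (n + 396)*(2216 + n) = (396 + n)*(2216 + n))
sqrt(a(I(19)) + 697925) = sqrt((877536 + 0**2 + 2612*0) + 697925) = sqrt((877536 + 0 + 0) + 697925) = sqrt(877536 + 697925) = sqrt(1575461)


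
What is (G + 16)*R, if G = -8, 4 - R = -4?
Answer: 64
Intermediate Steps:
R = 8 (R = 4 - 1*(-4) = 4 + 4 = 8)
(G + 16)*R = (-8 + 16)*8 = 8*8 = 64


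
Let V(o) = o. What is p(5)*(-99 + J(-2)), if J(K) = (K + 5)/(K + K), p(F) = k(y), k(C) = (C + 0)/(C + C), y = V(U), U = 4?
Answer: -399/8 ≈ -49.875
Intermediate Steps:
y = 4
k(C) = 1/2 (k(C) = C/((2*C)) = C*(1/(2*C)) = 1/2)
p(F) = 1/2
J(K) = (5 + K)/(2*K) (J(K) = (5 + K)/((2*K)) = (5 + K)*(1/(2*K)) = (5 + K)/(2*K))
p(5)*(-99 + J(-2)) = (-99 + (1/2)*(5 - 2)/(-2))/2 = (-99 + (1/2)*(-1/2)*3)/2 = (-99 - 3/4)/2 = (1/2)*(-399/4) = -399/8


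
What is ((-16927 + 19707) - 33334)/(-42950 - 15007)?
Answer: 30554/57957 ≈ 0.52718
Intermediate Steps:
((-16927 + 19707) - 33334)/(-42950 - 15007) = (2780 - 33334)/(-57957) = -30554*(-1/57957) = 30554/57957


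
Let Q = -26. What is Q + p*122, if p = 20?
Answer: 2414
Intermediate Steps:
Q + p*122 = -26 + 20*122 = -26 + 2440 = 2414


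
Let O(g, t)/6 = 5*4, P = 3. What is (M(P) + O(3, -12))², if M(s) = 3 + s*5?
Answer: 19044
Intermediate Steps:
O(g, t) = 120 (O(g, t) = 6*(5*4) = 6*20 = 120)
M(s) = 3 + 5*s
(M(P) + O(3, -12))² = ((3 + 5*3) + 120)² = ((3 + 15) + 120)² = (18 + 120)² = 138² = 19044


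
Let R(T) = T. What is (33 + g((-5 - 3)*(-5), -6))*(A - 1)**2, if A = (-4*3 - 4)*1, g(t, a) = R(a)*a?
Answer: 19941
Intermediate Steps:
g(t, a) = a**2 (g(t, a) = a*a = a**2)
A = -16 (A = (-12 - 4)*1 = -16*1 = -16)
(33 + g((-5 - 3)*(-5), -6))*(A - 1)**2 = (33 + (-6)**2)*(-16 - 1)**2 = (33 + 36)*(-17)**2 = 69*289 = 19941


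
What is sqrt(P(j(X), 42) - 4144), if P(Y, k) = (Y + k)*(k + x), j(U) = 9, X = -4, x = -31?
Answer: I*sqrt(3583) ≈ 59.858*I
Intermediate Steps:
P(Y, k) = (-31 + k)*(Y + k) (P(Y, k) = (Y + k)*(k - 31) = (Y + k)*(-31 + k) = (-31 + k)*(Y + k))
sqrt(P(j(X), 42) - 4144) = sqrt((42**2 - 31*9 - 31*42 + 9*42) - 4144) = sqrt((1764 - 279 - 1302 + 378) - 4144) = sqrt(561 - 4144) = sqrt(-3583) = I*sqrt(3583)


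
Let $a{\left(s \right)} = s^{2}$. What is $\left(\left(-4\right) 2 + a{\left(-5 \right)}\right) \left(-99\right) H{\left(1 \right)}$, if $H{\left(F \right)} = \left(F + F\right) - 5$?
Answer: $5049$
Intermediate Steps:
$H{\left(F \right)} = -5 + 2 F$ ($H{\left(F \right)} = 2 F - 5 = -5 + 2 F$)
$\left(\left(-4\right) 2 + a{\left(-5 \right)}\right) \left(-99\right) H{\left(1 \right)} = \left(\left(-4\right) 2 + \left(-5\right)^{2}\right) \left(-99\right) \left(-5 + 2 \cdot 1\right) = \left(-8 + 25\right) \left(-99\right) \left(-5 + 2\right) = 17 \left(-99\right) \left(-3\right) = \left(-1683\right) \left(-3\right) = 5049$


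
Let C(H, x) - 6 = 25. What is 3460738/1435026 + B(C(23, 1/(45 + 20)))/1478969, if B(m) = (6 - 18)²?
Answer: 2559265431433/1061179484097 ≈ 2.4117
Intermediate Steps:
C(H, x) = 31 (C(H, x) = 6 + 25 = 31)
B(m) = 144 (B(m) = (-12)² = 144)
3460738/1435026 + B(C(23, 1/(45 + 20)))/1478969 = 3460738/1435026 + 144/1478969 = 3460738*(1/1435026) + 144*(1/1478969) = 1730369/717513 + 144/1478969 = 2559265431433/1061179484097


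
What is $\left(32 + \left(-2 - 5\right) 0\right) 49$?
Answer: $1568$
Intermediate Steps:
$\left(32 + \left(-2 - 5\right) 0\right) 49 = \left(32 - 0\right) 49 = \left(32 + 0\right) 49 = 32 \cdot 49 = 1568$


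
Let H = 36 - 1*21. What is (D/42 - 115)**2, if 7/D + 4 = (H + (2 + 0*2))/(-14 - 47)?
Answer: 32454382801/2452356 ≈ 13234.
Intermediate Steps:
H = 15 (H = 36 - 21 = 15)
D = -427/261 (D = 7/(-4 + (15 + (2 + 0*2))/(-14 - 47)) = 7/(-4 + (15 + (2 + 0))/(-61)) = 7/(-4 + (15 + 2)*(-1/61)) = 7/(-4 + 17*(-1/61)) = 7/(-4 - 17/61) = 7/(-261/61) = 7*(-61/261) = -427/261 ≈ -1.6360)
(D/42 - 115)**2 = (-427/261/42 - 115)**2 = (-427/261*1/42 - 115)**2 = (-61/1566 - 115)**2 = (-180151/1566)**2 = 32454382801/2452356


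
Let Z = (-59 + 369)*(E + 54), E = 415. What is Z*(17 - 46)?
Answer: -4216310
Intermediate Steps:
Z = 145390 (Z = (-59 + 369)*(415 + 54) = 310*469 = 145390)
Z*(17 - 46) = 145390*(17 - 46) = 145390*(-29) = -4216310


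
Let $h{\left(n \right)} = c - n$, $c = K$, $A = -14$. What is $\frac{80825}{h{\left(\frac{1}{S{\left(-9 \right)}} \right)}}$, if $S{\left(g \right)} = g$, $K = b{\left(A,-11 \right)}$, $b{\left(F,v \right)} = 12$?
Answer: $\frac{727425}{109} \approx 6673.6$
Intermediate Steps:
$K = 12$
$c = 12$
$h{\left(n \right)} = 12 - n$
$\frac{80825}{h{\left(\frac{1}{S{\left(-9 \right)}} \right)}} = \frac{80825}{12 - \frac{1}{-9}} = \frac{80825}{12 - - \frac{1}{9}} = \frac{80825}{12 + \frac{1}{9}} = \frac{80825}{\frac{109}{9}} = 80825 \cdot \frac{9}{109} = \frac{727425}{109}$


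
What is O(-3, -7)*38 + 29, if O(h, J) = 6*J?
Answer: -1567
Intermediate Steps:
O(-3, -7)*38 + 29 = (6*(-7))*38 + 29 = -42*38 + 29 = -1596 + 29 = -1567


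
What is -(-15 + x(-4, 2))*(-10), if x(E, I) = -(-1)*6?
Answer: -90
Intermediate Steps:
x(E, I) = 6 (x(E, I) = -1*(-6) = 6)
-(-15 + x(-4, 2))*(-10) = -(-15 + 6)*(-10) = -(-9)*(-10) = -1*90 = -90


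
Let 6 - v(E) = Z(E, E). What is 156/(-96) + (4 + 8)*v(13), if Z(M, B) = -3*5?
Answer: 2003/8 ≈ 250.38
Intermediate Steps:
Z(M, B) = -15
v(E) = 21 (v(E) = 6 - 1*(-15) = 6 + 15 = 21)
156/(-96) + (4 + 8)*v(13) = 156/(-96) + (4 + 8)*21 = 156*(-1/96) + 12*21 = -13/8 + 252 = 2003/8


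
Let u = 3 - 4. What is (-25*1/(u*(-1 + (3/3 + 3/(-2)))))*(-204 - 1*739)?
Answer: 47150/3 ≈ 15717.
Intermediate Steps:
u = -1
(-25*1/(u*(-1 + (3/3 + 3/(-2)))))*(-204 - 1*739) = (-25*(-1/(-1 + (3/3 + 3/(-2)))))*(-204 - 1*739) = (-25*(-1/(-1 + (3*(⅓) + 3*(-½)))))*(-204 - 739) = -25*(-1/(-1 + (1 - 3/2)))*(-943) = -25*(-1/(-1 - ½))*(-943) = -25/((-3/2*(-1)))*(-943) = -25/3/2*(-943) = -25*⅔*(-943) = -50/3*(-943) = 47150/3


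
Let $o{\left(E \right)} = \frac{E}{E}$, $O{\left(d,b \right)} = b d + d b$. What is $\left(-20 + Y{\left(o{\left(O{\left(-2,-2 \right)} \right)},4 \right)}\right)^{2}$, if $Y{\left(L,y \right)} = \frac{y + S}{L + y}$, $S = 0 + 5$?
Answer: $\frac{8281}{25} \approx 331.24$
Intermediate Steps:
$O{\left(d,b \right)} = 2 b d$ ($O{\left(d,b \right)} = b d + b d = 2 b d$)
$S = 5$
$o{\left(E \right)} = 1$
$Y{\left(L,y \right)} = \frac{5 + y}{L + y}$ ($Y{\left(L,y \right)} = \frac{y + 5}{L + y} = \frac{5 + y}{L + y}$)
$\left(-20 + Y{\left(o{\left(O{\left(-2,-2 \right)} \right)},4 \right)}\right)^{2} = \left(-20 + \frac{5 + 4}{1 + 4}\right)^{2} = \left(-20 + \frac{1}{5} \cdot 9\right)^{2} = \left(-20 + \frac{9}{5}\right)^{2} = \left(- \frac{91}{5}\right)^{2} = \frac{8281}{25}$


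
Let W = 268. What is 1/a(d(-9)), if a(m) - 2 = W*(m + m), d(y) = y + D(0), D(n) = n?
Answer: -1/4822 ≈ -0.00020738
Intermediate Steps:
d(y) = y (d(y) = y + 0 = y)
a(m) = 2 + 536*m (a(m) = 2 + 268*(m + m) = 2 + 268*(2*m) = 2 + 536*m)
1/a(d(-9)) = 1/(2 + 536*(-9)) = 1/(2 - 4824) = 1/(-4822) = -1/4822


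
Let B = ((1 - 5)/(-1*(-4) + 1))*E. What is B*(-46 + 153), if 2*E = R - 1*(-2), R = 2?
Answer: -856/5 ≈ -171.20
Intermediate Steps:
E = 2 (E = (2 - 1*(-2))/2 = (2 + 2)/2 = (1/2)*4 = 2)
B = -8/5 (B = ((1 - 5)/(-1*(-4) + 1))*2 = -4/(4 + 1)*2 = -4/5*2 = -8/5 ≈ -1.6000)
B*(-46 + 153) = -8*(-46 + 153)/5 = -8/5*107 = -856/5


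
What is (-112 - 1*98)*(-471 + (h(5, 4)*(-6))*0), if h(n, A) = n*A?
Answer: 98910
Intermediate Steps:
h(n, A) = A*n
(-112 - 1*98)*(-471 + (h(5, 4)*(-6))*0) = (-112 - 1*98)*(-471 + ((4*5)*(-6))*0) = (-112 - 98)*(-471 + (20*(-6))*0) = -210*(-471 - 120*0) = -210*(-471 + 0) = -210*(-471) = 98910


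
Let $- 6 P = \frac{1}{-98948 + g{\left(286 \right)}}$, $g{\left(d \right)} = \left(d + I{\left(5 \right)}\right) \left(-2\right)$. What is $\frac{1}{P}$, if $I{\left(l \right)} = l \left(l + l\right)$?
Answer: $597720$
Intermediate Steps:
$I{\left(l \right)} = 2 l^{2}$ ($I{\left(l \right)} = l 2 l = 2 l^{2}$)
$g{\left(d \right)} = -100 - 2 d$ ($g{\left(d \right)} = \left(d + 2 \cdot 5^{2}\right) \left(-2\right) = \left(d + 2 \cdot 25\right) \left(-2\right) = \left(d + 50\right) \left(-2\right) = \left(50 + d\right) \left(-2\right) = -100 - 2 d$)
$P = \frac{1}{597720}$ ($P = - \frac{1}{6 \left(-98948 - 672\right)} = - \frac{1}{6 \left(-99620\right)} = \left(- \frac{1}{6}\right) \left(- \frac{1}{99620}\right) = \frac{1}{597720} \approx 1.673 \cdot 10^{-6}$)
$\frac{1}{P} = \frac{1}{\frac{1}{597720}} = 597720$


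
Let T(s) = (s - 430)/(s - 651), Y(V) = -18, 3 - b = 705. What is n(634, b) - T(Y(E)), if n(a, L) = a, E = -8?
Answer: 423698/669 ≈ 633.33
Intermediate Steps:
b = -702 (b = 3 - 1*705 = 3 - 705 = -702)
T(s) = (-430 + s)/(-651 + s)
n(634, b) - T(Y(E)) = 634 - (-430 - 18)/(-651 - 18) = 634 - (-448)/(-669) = 634 - (-1)*(-448)/669 = 634 - 1*448/669 = 634 - 448/669 = 423698/669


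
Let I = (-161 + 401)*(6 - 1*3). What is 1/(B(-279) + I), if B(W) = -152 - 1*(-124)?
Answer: 1/692 ≈ 0.0014451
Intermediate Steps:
I = 720 (I = 240*(6 - 3) = 240*3 = 720)
B(W) = -28 (B(W) = -152 + 124 = -28)
1/(B(-279) + I) = 1/(-28 + 720) = 1/692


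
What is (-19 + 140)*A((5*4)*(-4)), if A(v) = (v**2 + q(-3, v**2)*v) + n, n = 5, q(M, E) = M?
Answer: 804045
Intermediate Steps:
A(v) = 5 + v**2 - 3*v (A(v) = (v**2 - 3*v) + 5 = 5 + v**2 - 3*v)
(-19 + 140)*A((5*4)*(-4)) = (-19 + 140)*(5 + ((5*4)*(-4))**2 - 3*5*4*(-4)) = 121*(5 + (20*(-4))**2 - 60*(-4)) = 121*(5 + (-80)**2 - 3*(-80)) = 121*(5 + 6400 + 240) = 121*6645 = 804045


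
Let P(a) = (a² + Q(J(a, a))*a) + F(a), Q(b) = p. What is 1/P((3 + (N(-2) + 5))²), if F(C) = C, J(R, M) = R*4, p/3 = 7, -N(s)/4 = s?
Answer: 1/71168 ≈ 1.4051e-5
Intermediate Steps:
N(s) = -4*s
p = 21 (p = 3*7 = 21)
J(R, M) = 4*R
Q(b) = 21
P(a) = a² + 22*a (P(a) = (a² + 21*a) + a = a² + 22*a)
1/P((3 + (N(-2) + 5))²) = 1/((3 + (-4*(-2) + 5))²*(22 + (3 + (-4*(-2) + 5))²)) = 1/((3 + (8 + 5))²*(22 + (3 + (8 + 5))²)) = 1/((3 + 13)²*(22 + (3 + 13)²)) = 1/(16²*(22 + 16²)) = 1/(256*(22 + 256)) = 1/(256*278) = 1/71168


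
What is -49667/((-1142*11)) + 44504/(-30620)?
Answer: 240436073/96162110 ≈ 2.5003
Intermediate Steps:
-49667/((-1142*11)) + 44504/(-30620) = -49667/(-12562) + 44504*(-1/30620) = -49667*(-1/12562) - 11126/7655 = 49667/12562 - 11126/7655 = 240436073/96162110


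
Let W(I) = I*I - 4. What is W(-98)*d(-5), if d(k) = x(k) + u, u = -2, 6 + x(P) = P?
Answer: -124800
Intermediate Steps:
x(P) = -6 + P
d(k) = -8 + k (d(k) = (-6 + k) - 2 = -8 + k)
W(I) = -4 + I² (W(I) = I² - 4 = -4 + I²)
W(-98)*d(-5) = (-4 + (-98)²)*(-8 - 5) = (-4 + 9604)*(-13) = 9600*(-13) = -124800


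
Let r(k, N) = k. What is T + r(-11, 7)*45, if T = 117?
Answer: -378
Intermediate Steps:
T + r(-11, 7)*45 = 117 - 11*45 = 117 - 495 = -378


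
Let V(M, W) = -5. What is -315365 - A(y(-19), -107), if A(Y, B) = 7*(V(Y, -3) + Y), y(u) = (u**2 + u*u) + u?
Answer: -320251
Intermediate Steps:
y(u) = u + 2*u**2 (y(u) = (u**2 + u**2) + u = 2*u**2 + u = u + 2*u**2)
A(Y, B) = -35 + 7*Y (A(Y, B) = 7*(-5 + Y) = -35 + 7*Y)
-315365 - A(y(-19), -107) = -315365 - (-35 + 7*(-19*(1 + 2*(-19)))) = -315365 - (-35 + 7*(-19*(1 - 38))) = -315365 - (-35 + 7*(-19*(-37))) = -315365 - (-35 + 7*703) = -315365 - (-35 + 4921) = -315365 - 1*4886 = -315365 - 4886 = -320251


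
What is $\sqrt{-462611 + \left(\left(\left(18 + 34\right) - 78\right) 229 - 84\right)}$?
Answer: $i \sqrt{468649} \approx 684.58 i$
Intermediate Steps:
$\sqrt{-462611 + \left(\left(\left(18 + 34\right) - 78\right) 229 - 84\right)} = \sqrt{-462611 + \left(\left(52 - 78\right) 229 - 84\right)} = \sqrt{-462611 - 6038} = \sqrt{-468649} = i \sqrt{468649}$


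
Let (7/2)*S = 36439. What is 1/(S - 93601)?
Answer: -7/582329 ≈ -1.2021e-5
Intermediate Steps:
S = 72878/7 (S = (2/7)*36439 = 72878/7 ≈ 10411.)
1/(S - 93601) = 1/(72878/7 - 93601) = 1/(-582329/7) = -7/582329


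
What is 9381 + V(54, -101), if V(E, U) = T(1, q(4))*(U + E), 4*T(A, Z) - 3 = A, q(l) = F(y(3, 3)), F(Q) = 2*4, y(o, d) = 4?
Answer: 9334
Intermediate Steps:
F(Q) = 8
q(l) = 8
T(A, Z) = 3/4 + A/4
V(E, U) = E + U (V(E, U) = (3/4 + (1/4)*1)*(U + E) = (3/4 + 1/4)*(E + U) = 1*(E + U) = E + U)
9381 + V(54, -101) = 9381 + (54 - 101) = 9381 - 47 = 9334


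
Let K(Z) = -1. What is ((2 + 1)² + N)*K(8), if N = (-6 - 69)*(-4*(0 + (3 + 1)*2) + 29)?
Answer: -234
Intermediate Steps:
N = 225 (N = -75*(-4*(0 + 4*2) + 29) = -75*(-4*(0 + 8) + 29) = -75*(-4*8 + 29) = -75*(-32 + 29) = -75*(-3) = 225)
((2 + 1)² + N)*K(8) = ((2 + 1)² + 225)*(-1) = (3² + 225)*(-1) = (9 + 225)*(-1) = 234*(-1) = -234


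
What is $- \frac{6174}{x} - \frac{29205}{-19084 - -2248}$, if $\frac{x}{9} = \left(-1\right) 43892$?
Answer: $\frac{107784613}{61580476} \approx 1.7503$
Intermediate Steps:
$x = -395028$ ($x = 9 \left(\left(-1\right) 43892\right) = 9 \left(-43892\right) = -395028$)
$- \frac{6174}{x} - \frac{29205}{-19084 - -2248} = - \frac{6174}{-395028} - \frac{29205}{-19084 - -2248} = \left(-6174\right) \left(- \frac{1}{395028}\right) - \frac{29205}{-19084 + 2248} = \frac{343}{21946} - \frac{29205}{-16836} = \frac{343}{21946} - - \frac{9735}{5612} = \frac{343}{21946} + \frac{9735}{5612} = \frac{107784613}{61580476}$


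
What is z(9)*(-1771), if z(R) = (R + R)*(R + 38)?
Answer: -1498266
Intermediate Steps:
z(R) = 2*R*(38 + R) (z(R) = (2*R)*(38 + R) = 2*R*(38 + R))
z(9)*(-1771) = (2*9*(38 + 9))*(-1771) = (2*9*47)*(-1771) = 846*(-1771) = -1498266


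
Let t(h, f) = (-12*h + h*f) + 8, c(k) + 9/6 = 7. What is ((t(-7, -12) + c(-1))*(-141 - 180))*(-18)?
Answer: 1048707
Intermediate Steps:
c(k) = 11/2 (c(k) = -3/2 + 7 = 11/2)
t(h, f) = 8 - 12*h + f*h (t(h, f) = (-12*h + f*h) + 8 = 8 - 12*h + f*h)
((t(-7, -12) + c(-1))*(-141 - 180))*(-18) = (((8 - 12*(-7) - 12*(-7)) + 11/2)*(-141 - 180))*(-18) = (((8 + 84 + 84) + 11/2)*(-321))*(-18) = ((176 + 11/2)*(-321))*(-18) = ((363/2)*(-321))*(-18) = -116523/2*(-18) = 1048707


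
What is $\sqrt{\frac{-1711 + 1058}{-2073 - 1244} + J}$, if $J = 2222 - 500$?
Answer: $\frac{\sqrt{18948452059}}{3317} \approx 41.499$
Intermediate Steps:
$J = 1722$
$\sqrt{\frac{-1711 + 1058}{-2073 - 1244} + J} = \sqrt{\frac{-1711 + 1058}{-2073 - 1244} + 1722} = \sqrt{- \frac{653}{-3317} + 1722} = \sqrt{\left(-653\right) \left(- \frac{1}{3317}\right) + 1722} = \sqrt{\frac{653}{3317} + 1722} = \sqrt{\frac{5712527}{3317}} = \frac{\sqrt{18948452059}}{3317}$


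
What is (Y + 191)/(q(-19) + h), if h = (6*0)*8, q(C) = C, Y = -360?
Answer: 169/19 ≈ 8.8947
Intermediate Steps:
h = 0 (h = 0*8 = 0)
(Y + 191)/(q(-19) + h) = (-360 + 191)/(-19 + 0) = -169/(-19) = -169*(-1/19) = 169/19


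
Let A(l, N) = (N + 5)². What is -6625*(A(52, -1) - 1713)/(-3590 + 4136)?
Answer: 11242625/546 ≈ 20591.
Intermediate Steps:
A(l, N) = (5 + N)²
-6625*(A(52, -1) - 1713)/(-3590 + 4136) = -6625*((5 - 1)² - 1713)/(-3590 + 4136) = -6625/(546/(4² - 1713)) = -6625/(546/(16 - 1713)) = -6625/(546/(-1697)) = -6625/(546*(-1/1697)) = -6625/(-546/1697) = -6625*(-1697/546) = 11242625/546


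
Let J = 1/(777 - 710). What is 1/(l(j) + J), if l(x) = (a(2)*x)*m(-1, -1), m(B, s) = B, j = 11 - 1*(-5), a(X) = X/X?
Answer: -67/1071 ≈ -0.062558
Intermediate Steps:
a(X) = 1
j = 16 (j = 11 + 5 = 16)
J = 1/67 ≈ 0.014925
l(x) = -x (l(x) = (1*x)*(-1) = x*(-1) = -x)
1/(l(j) + J) = 1/(-1*16 + 1/67) = 1/(-16 + 1/67) = 1/(-1071/67) = -67/1071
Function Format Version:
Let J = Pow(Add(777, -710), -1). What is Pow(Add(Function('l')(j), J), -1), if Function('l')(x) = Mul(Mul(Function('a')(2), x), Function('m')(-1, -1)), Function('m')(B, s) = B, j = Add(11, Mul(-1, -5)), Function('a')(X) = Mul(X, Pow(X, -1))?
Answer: Rational(-67, 1071) ≈ -0.062558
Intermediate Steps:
Function('a')(X) = 1
j = 16 (j = Add(11, 5) = 16)
J = Rational(1, 67) (J = Pow(67, -1) = Rational(1, 67) ≈ 0.014925)
Function('l')(x) = Mul(-1, x) (Function('l')(x) = Mul(Mul(1, x), -1) = Mul(x, -1) = Mul(-1, x))
Pow(Add(Function('l')(j), J), -1) = Pow(Add(Mul(-1, 16), Rational(1, 67)), -1) = Pow(Add(-16, Rational(1, 67)), -1) = Pow(Rational(-1071, 67), -1) = Rational(-67, 1071)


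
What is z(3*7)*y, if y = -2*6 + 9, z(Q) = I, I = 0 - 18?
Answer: 54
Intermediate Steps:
I = -18
z(Q) = -18
y = -3 (y = -12 + 9 = -3)
z(3*7)*y = -18*(-3) = 54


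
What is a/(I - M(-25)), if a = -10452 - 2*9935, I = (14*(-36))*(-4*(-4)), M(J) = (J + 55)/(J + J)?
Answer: 151610/40317 ≈ 3.7604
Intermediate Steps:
M(J) = (55 + J)/(2*J) (M(J) = (55 + J)/((2*J)) = (55 + J)*(1/(2*J)) = (55 + J)/(2*J))
I = -8064 (I = -504*16 = -8064)
a = -30322 (a = -10452 - 19870 = -30322)
a/(I - M(-25)) = -30322/(-8064 - (55 - 25)/(2*(-25))) = -30322/(-8064 - (-1)*30/(2*25)) = -30322/(-8064 - 1*(-⅗)) = -30322/(-8064 + ⅗) = -30322/(-40317/5) = -30322*(-5/40317) = 151610/40317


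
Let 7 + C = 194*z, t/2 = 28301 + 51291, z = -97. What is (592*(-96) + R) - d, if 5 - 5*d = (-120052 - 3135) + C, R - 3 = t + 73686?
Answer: 738188/5 ≈ 1.4764e+5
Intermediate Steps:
t = 159184 (t = 2*(28301 + 51291) = 2*79592 = 159184)
C = -18825 (C = -7 + 194*(-97) = -7 - 18818 = -18825)
R = 232873 (R = 3 + (159184 + 73686) = 3 + 232870 = 232873)
d = 142017/5 (d = 1 - ((-120052 - 3135) - 18825)/5 = 1 - (-123187 - 18825)/5 = 1 - ⅕*(-142012) = 1 + 142012/5 = 142017/5 ≈ 28403.)
(592*(-96) + R) - d = (592*(-96) + 232873) - 1*142017/5 = (-56832 + 232873) - 142017/5 = 176041 - 142017/5 = 738188/5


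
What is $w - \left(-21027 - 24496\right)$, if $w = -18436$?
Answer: $27087$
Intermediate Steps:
$w - \left(-21027 - 24496\right) = -18436 - \left(-21027 - 24496\right) = -18436 - -45523 = -18436 + 45523 = 27087$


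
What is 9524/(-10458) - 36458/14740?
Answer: -130415381/38537730 ≈ -3.3841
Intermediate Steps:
9524/(-10458) - 36458/14740 = 9524*(-1/10458) - 36458*1/14740 = -4762/5229 - 18229/7370 = -130415381/38537730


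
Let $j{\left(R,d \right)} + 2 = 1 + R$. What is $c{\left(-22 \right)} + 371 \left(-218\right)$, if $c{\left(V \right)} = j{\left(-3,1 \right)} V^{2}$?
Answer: $-82814$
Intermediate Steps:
$j{\left(R,d \right)} = -1 + R$ ($j{\left(R,d \right)} = -2 + \left(1 + R\right) = -1 + R$)
$c{\left(V \right)} = - 4 V^{2}$ ($c{\left(V \right)} = \left(-1 - 3\right) V^{2} = - 4 V^{2}$)
$c{\left(-22 \right)} + 371 \left(-218\right) = - 4 \left(-22\right)^{2} + 371 \left(-218\right) = \left(-4\right) 484 - 80878 = -1936 - 80878 = -82814$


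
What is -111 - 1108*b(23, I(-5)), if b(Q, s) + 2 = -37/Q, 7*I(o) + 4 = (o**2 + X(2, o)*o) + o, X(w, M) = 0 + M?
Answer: 89411/23 ≈ 3887.4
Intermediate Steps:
X(w, M) = M
I(o) = -4/7 + o/7 + 2*o**2/7 (I(o) = -4/7 + ((o**2 + o*o) + o)/7 = -4/7 + ((o**2 + o**2) + o)/7 = -4/7 + (2*o**2 + o)/7 = -4/7 + (o + 2*o**2)/7 = -4/7 + (o/7 + 2*o**2/7) = -4/7 + o/7 + 2*o**2/7)
b(Q, s) = -2 - 37/Q
-111 - 1108*b(23, I(-5)) = -111 - 1108*(-2 - 37/23) = -111 - 1108*(-83/23) = -111 + 91964/23 = 89411/23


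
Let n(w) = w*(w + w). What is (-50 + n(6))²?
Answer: 484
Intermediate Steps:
n(w) = 2*w² (n(w) = w*(2*w) = 2*w²)
(-50 + n(6))² = (-50 + 2*6²)² = (-50 + 2*36)² = (-50 + 72)² = 22² = 484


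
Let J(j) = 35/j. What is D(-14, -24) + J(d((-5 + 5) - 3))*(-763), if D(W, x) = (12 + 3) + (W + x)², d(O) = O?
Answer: 31082/3 ≈ 10361.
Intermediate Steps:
D(W, x) = 15 + (W + x)²
D(-14, -24) + J(d((-5 + 5) - 3))*(-763) = (15 + (-14 - 24)²) + (35/((-5 + 5) - 3))*(-763) = (15 + (-38)²) + (35/(0 - 3))*(-763) = (15 + 1444) + (35/(-3))*(-763) = 1459 + (35*(-⅓))*(-763) = 1459 - 35/3*(-763) = 1459 + 26705/3 = 31082/3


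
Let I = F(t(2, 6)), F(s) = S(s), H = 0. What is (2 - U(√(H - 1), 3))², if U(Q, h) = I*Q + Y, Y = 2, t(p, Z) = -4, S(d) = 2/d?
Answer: -¼ ≈ -0.25000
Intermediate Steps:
F(s) = 2/s
I = -½ (I = 2/(-4) = 2*(-¼) = -½ ≈ -0.50000)
U(Q, h) = 2 - Q/2 (U(Q, h) = -Q/2 + 2 = 2 - Q/2)
(2 - U(√(H - 1), 3))² = (2 - (2 - √(0 - 1)/2))² = (2 - (2 - I/2))² = (2 + (-2 + I/2))² = (I/2)² = -¼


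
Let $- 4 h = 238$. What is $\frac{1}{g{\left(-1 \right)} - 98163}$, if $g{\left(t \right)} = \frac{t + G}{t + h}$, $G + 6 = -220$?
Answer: $- \frac{121}{11877269} \approx -1.0188 \cdot 10^{-5}$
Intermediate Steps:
$G = -226$ ($G = -6 - 220 = -226$)
$h = - \frac{119}{2}$ ($h = \left(- \frac{1}{4}\right) 238 = - \frac{119}{2} \approx -59.5$)
$g{\left(t \right)} = \frac{-226 + t}{- \frac{119}{2} + t}$ ($g{\left(t \right)} = \frac{t - 226}{t - \frac{119}{2}} = \frac{-226 + t}{- \frac{119}{2} + t}$)
$\frac{1}{g{\left(-1 \right)} - 98163} = \frac{1}{\frac{2 \left(-226 - 1\right)}{-119 + 2 \left(-1\right)} - 98163} = \frac{1}{2 \frac{1}{-119 - 2} \left(-227\right) - 98163} = \frac{1}{2 \frac{1}{-121} \left(-227\right) - 98163} = \frac{1}{2 \left(- \frac{1}{121}\right) \left(-227\right) - 98163} = \frac{1}{\frac{454}{121} - 98163} = \frac{1}{- \frac{11877269}{121}} = - \frac{121}{11877269}$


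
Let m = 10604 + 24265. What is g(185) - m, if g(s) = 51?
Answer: -34818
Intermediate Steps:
m = 34869
g(185) - m = 51 - 1*34869 = 51 - 34869 = -34818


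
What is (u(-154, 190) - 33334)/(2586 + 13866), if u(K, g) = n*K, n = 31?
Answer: -9527/4113 ≈ -2.3163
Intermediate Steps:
u(K, g) = 31*K
(u(-154, 190) - 33334)/(2586 + 13866) = (31*(-154) - 33334)/(2586 + 13866) = (-4774 - 33334)/16452 = -38108*1/16452 = -9527/4113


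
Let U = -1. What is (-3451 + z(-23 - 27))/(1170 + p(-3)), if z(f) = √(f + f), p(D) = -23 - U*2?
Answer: -3451/1149 + 10*I/1149 ≈ -3.0035 + 0.0087032*I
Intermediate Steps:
p(D) = -21 (p(D) = -23 - (-1)*2 = -23 - 1*(-2) = -23 + 2 = -21)
z(f) = √2*√f (z(f) = √(2*f) = √2*√f)
(-3451 + z(-23 - 27))/(1170 + p(-3)) = (-3451 + √2*√(-23 - 27))/(1170 - 21) = (-3451 + √2*√(-50))/1149 = (-3451 + √2*(5*I*√2))*(1/1149) = (-3451 + 10*I)*(1/1149) = -3451/1149 + 10*I/1149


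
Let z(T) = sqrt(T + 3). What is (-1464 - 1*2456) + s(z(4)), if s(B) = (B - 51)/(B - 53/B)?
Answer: -180327/46 + 51*sqrt(7)/46 ≈ -3917.2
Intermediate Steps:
z(T) = sqrt(3 + T)
s(B) = (-51 + B)/(B - 53/B)
(-1464 - 1*2456) + s(z(4)) = (-1464 - 1*2456) + sqrt(3 + 4)*(-51 + sqrt(3 + 4))/(-53 + (sqrt(3 + 4))**2) = (-1464 - 2456) + sqrt(7)*(-51 + sqrt(7))/(-53 + (sqrt(7))**2) = -3920 + sqrt(7)*(-51 + sqrt(7))/(-53 + 7) = -3920 + sqrt(7)*(-51 + sqrt(7))/(-46) = -3920 + sqrt(7)*(-1/46)*(-51 + sqrt(7)) = -3920 - sqrt(7)*(-51 + sqrt(7))/46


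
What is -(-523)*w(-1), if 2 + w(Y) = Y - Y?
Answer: -1046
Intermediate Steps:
w(Y) = -2 (w(Y) = -2 + (Y - Y) = -2 + 0 = -2)
-(-523)*w(-1) = -(-523)*(-2) = -523*2 = -1046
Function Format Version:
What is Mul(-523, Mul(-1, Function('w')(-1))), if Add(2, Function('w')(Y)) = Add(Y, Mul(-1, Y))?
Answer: -1046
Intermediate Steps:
Function('w')(Y) = -2 (Function('w')(Y) = Add(-2, Add(Y, Mul(-1, Y))) = Add(-2, 0) = -2)
Mul(-523, Mul(-1, Function('w')(-1))) = Mul(-523, Mul(-1, -2)) = Mul(-523, 2) = -1046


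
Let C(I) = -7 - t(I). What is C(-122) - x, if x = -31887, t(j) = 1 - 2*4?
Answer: 31887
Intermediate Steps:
t(j) = -7 (t(j) = 1 - 8 = -7)
C(I) = 0 (C(I) = -7 - 1*(-7) = -7 + 7 = 0)
C(-122) - x = 0 - 1*(-31887) = 0 + 31887 = 31887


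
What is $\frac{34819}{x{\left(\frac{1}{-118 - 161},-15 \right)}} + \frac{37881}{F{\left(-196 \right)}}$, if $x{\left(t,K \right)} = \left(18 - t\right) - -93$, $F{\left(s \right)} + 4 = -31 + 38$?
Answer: $\frac{400772691}{30970} \approx 12941.0$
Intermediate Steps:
$F{\left(s \right)} = 3$ ($F{\left(s \right)} = -4 + \left(-31 + 38\right) = -4 + 7 = 3$)
$x{\left(t,K \right)} = 111 - t$ ($x{\left(t,K \right)} = \left(18 - t\right) + 93 = 111 - t$)
$\frac{34819}{x{\left(\frac{1}{-118 - 161},-15 \right)}} + \frac{37881}{F{\left(-196 \right)}} = \frac{34819}{111 - \frac{1}{-118 - 161}} + \frac{37881}{3} = \frac{34819}{111 - \frac{1}{-279}} + 37881 \cdot \frac{1}{3} = \frac{34819}{111 - - \frac{1}{279}} + 12627 = \frac{34819}{111 + \frac{1}{279}} + 12627 = \frac{34819}{\frac{30970}{279}} + 12627 = 34819 \cdot \frac{279}{30970} + 12627 = \frac{9714501}{30970} + 12627 = \frac{400772691}{30970}$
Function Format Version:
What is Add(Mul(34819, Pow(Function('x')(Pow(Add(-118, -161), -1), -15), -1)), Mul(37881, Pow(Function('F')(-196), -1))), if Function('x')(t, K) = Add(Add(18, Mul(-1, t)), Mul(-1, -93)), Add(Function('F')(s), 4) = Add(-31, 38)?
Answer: Rational(400772691, 30970) ≈ 12941.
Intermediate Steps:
Function('F')(s) = 3 (Function('F')(s) = Add(-4, Add(-31, 38)) = Add(-4, 7) = 3)
Function('x')(t, K) = Add(111, Mul(-1, t)) (Function('x')(t, K) = Add(Add(18, Mul(-1, t)), 93) = Add(111, Mul(-1, t)))
Add(Mul(34819, Pow(Function('x')(Pow(Add(-118, -161), -1), -15), -1)), Mul(37881, Pow(Function('F')(-196), -1))) = Add(Mul(34819, Pow(Add(111, Mul(-1, Pow(Add(-118, -161), -1))), -1)), Mul(37881, Pow(3, -1))) = Add(Mul(34819, Pow(Add(111, Mul(-1, Pow(-279, -1))), -1)), Mul(37881, Rational(1, 3))) = Add(Mul(34819, Pow(Add(111, Mul(-1, Rational(-1, 279))), -1)), 12627) = Add(Mul(34819, Pow(Add(111, Rational(1, 279)), -1)), 12627) = Add(Mul(34819, Pow(Rational(30970, 279), -1)), 12627) = Add(Mul(34819, Rational(279, 30970)), 12627) = Add(Rational(9714501, 30970), 12627) = Rational(400772691, 30970)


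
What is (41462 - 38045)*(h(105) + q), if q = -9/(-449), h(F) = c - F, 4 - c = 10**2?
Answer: -308350080/449 ≈ -6.8675e+5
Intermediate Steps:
c = -96 (c = 4 - 1*10**2 = 4 - 1*100 = 4 - 100 = -96)
h(F) = -96 - F
q = 9/449 (q = -9*(-1/449) = 9/449 ≈ 0.020045)
(41462 - 38045)*(h(105) + q) = (41462 - 38045)*((-96 - 1*105) + 9/449) = 3417*((-96 - 105) + 9/449) = 3417*(-201 + 9/449) = 3417*(-90240/449) = -308350080/449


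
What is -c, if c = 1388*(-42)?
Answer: 58296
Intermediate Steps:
c = -58296
-c = -1*(-58296) = 58296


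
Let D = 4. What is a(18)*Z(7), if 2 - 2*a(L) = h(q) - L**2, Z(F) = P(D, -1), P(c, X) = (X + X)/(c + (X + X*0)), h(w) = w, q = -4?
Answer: -110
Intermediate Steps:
P(c, X) = 2*X/(X + c) (P(c, X) = (2*X)/(c + (X + 0)) = (2*X)/(c + X) = (2*X)/(X + c) = 2*X/(X + c))
Z(F) = -2/3 (Z(F) = 2*(-1)/(-1 + 4) = 2*(-1)/3 = 2*(-1)*(1/3) = -2/3)
a(L) = 3 + L**2/2 (a(L) = 1 - (-4 - L**2)/2 = 1 + (2 + L**2/2) = 3 + L**2/2)
a(18)*Z(7) = (3 + (1/2)*18**2)*(-2/3) = (3 + (1/2)*324)*(-2/3) = (3 + 162)*(-2/3) = 165*(-2/3) = -110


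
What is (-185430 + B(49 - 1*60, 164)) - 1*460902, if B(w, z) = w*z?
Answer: -648136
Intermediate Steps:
(-185430 + B(49 - 1*60, 164)) - 1*460902 = (-185430 + (49 - 1*60)*164) - 1*460902 = (-185430 + (49 - 60)*164) - 460902 = (-185430 - 11*164) - 460902 = (-185430 - 1804) - 460902 = -187234 - 460902 = -648136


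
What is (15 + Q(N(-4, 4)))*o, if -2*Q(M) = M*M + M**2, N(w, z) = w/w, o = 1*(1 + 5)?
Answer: 84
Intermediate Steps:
o = 6 (o = 1*6 = 6)
N(w, z) = 1
Q(M) = -M**2 (Q(M) = -(M*M + M**2)/2 = -(M**2 + M**2)/2 = -M**2)
(15 + Q(N(-4, 4)))*o = (15 - 1*1**2)*6 = (15 - 1*1)*6 = (15 - 1)*6 = 14*6 = 84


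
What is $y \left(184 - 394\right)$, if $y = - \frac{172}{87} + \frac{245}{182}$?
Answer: $\frac{49945}{377} \approx 132.48$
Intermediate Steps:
$y = - \frac{1427}{2262}$ ($y = \left(-172\right) \frac{1}{87} + 245 \cdot \frac{1}{182} = - \frac{172}{87} + \frac{35}{26} = - \frac{1427}{2262} \approx -0.63086$)
$y \left(184 - 394\right) = - \frac{1427 \left(184 - 394\right)}{2262} = \left(- \frac{1427}{2262}\right) \left(-210\right) = \frac{49945}{377}$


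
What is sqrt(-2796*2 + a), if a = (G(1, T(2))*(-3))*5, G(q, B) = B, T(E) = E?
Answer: I*sqrt(5622) ≈ 74.98*I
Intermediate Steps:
a = -30 (a = (2*(-3))*5 = -6*5 = -30)
sqrt(-2796*2 + a) = sqrt(-2796*2 - 30) = sqrt(-5592 - 30) = sqrt(-5622) = I*sqrt(5622)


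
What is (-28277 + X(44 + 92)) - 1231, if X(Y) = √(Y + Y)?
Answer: -29508 + 4*√17 ≈ -29492.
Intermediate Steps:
X(Y) = √2*√Y (X(Y) = √(2*Y) = √2*√Y)
(-28277 + X(44 + 92)) - 1231 = (-28277 + √2*√(44 + 92)) - 1231 = (-28277 + √2*√136) - 1231 = (-28277 + √2*(2*√34)) - 1231 = (-28277 + 4*√17) - 1231 = -29508 + 4*√17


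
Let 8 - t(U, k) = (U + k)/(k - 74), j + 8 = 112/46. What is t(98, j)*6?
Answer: 16766/305 ≈ 54.970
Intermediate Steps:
j = -128/23 (j = -8 + 112/46 = -8 + 112*(1/46) = -8 + 56/23 = -128/23 ≈ -5.5652)
t(U, k) = 8 - (U + k)/(-74 + k) (t(U, k) = 8 - (U + k)/(k - 74) = 8 - (U + k)/(-74 + k))
t(98, j)*6 = ((-592 - 1*98 + 7*(-128/23))/(-74 - 128/23))*6 = ((-592 - 98 - 896/23)/(-1830/23))*6 = -23/1830*(-16766/23)*6 = (8383/915)*6 = 16766/305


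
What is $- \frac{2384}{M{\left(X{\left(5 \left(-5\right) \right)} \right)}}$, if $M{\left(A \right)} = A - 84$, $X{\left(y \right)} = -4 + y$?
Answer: $\frac{2384}{113} \approx 21.097$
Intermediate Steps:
$M{\left(A \right)} = -84 + A$ ($M{\left(A \right)} = A - 84 = -84 + A$)
$- \frac{2384}{M{\left(X{\left(5 \left(-5\right) \right)} \right)}} = - \frac{2384}{-84 + \left(-4 + 5 \left(-5\right)\right)} = - \frac{2384}{-84 - 29} = - \frac{2384}{-113} = \left(-2384\right) \left(- \frac{1}{113}\right) = \frac{2384}{113}$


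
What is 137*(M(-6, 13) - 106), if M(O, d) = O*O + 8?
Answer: -8494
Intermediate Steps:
M(O, d) = 8 + O**2 (M(O, d) = O**2 + 8 = 8 + O**2)
137*(M(-6, 13) - 106) = 137*((8 + (-6)**2) - 106) = 137*((8 + 36) - 106) = 137*(44 - 106) = 137*(-62) = -8494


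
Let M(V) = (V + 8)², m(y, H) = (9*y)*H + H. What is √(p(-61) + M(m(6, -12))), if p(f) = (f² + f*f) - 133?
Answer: √432413 ≈ 657.58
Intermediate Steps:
p(f) = -133 + 2*f² (p(f) = (f² + f²) - 133 = 2*f² - 133 = -133 + 2*f²)
m(y, H) = H + 9*H*y (m(y, H) = 9*H*y + H = H + 9*H*y)
M(V) = (8 + V)²
√(p(-61) + M(m(6, -12))) = √((-133 + 2*(-61)²) + (8 - 12*(1 + 9*6))²) = √((-133 + 2*3721) + (8 - 12*(1 + 54))²) = √((-133 + 7442) + (8 - 12*55)²) = √(7309 + (8 - 660)²) = √(7309 + (-652)²) = √(7309 + 425104) = √432413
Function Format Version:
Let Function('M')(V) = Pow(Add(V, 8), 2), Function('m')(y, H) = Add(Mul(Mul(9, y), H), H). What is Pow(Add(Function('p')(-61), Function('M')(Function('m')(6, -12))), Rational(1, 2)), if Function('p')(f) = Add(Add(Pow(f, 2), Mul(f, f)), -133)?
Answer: Pow(432413, Rational(1, 2)) ≈ 657.58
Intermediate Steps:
Function('p')(f) = Add(-133, Mul(2, Pow(f, 2))) (Function('p')(f) = Add(Add(Pow(f, 2), Pow(f, 2)), -133) = Add(Mul(2, Pow(f, 2)), -133) = Add(-133, Mul(2, Pow(f, 2))))
Function('m')(y, H) = Add(H, Mul(9, H, y)) (Function('m')(y, H) = Add(Mul(9, H, y), H) = Add(H, Mul(9, H, y)))
Function('M')(V) = Pow(Add(8, V), 2)
Pow(Add(Function('p')(-61), Function('M')(Function('m')(6, -12))), Rational(1, 2)) = Pow(Add(Add(-133, Mul(2, Pow(-61, 2))), Pow(Add(8, Mul(-12, Add(1, Mul(9, 6)))), 2)), Rational(1, 2)) = Pow(Add(Add(-133, Mul(2, 3721)), Pow(Add(8, Mul(-12, Add(1, 54))), 2)), Rational(1, 2)) = Pow(Add(Add(-133, 7442), Pow(Add(8, Mul(-12, 55)), 2)), Rational(1, 2)) = Pow(Add(7309, Pow(Add(8, -660), 2)), Rational(1, 2)) = Pow(Add(7309, Pow(-652, 2)), Rational(1, 2)) = Pow(Add(7309, 425104), Rational(1, 2)) = Pow(432413, Rational(1, 2))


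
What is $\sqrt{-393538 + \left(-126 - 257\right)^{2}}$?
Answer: $i \sqrt{246849} \approx 496.84 i$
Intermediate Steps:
$\sqrt{-393538 + \left(-126 - 257\right)^{2}} = \sqrt{-393538 + \left(-383\right)^{2}} = \sqrt{-393538 + 146689} = \sqrt{-246849} = i \sqrt{246849}$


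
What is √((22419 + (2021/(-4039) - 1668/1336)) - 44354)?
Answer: I*√39922056372222262/1349026 ≈ 148.11*I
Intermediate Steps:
√((22419 + (2021/(-4039) - 1668/1336)) - 44354) = √((22419 + (2021*(-1/4039) - 1668*1/1336)) - 44354) = √((22419 + (-2021/4039 - 417/334)) - 44354) = √((22419 - 2359277/1349026) - 44354) = √(30241454617/1349026 - 44354) = √(-29593244587/1349026) = I*√39922056372222262/1349026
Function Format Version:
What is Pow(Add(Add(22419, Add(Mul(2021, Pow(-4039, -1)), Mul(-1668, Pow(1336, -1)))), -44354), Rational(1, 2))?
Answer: Mul(Rational(1, 1349026), I, Pow(39922056372222262, Rational(1, 2))) ≈ Mul(148.11, I)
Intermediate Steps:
Pow(Add(Add(22419, Add(Mul(2021, Pow(-4039, -1)), Mul(-1668, Pow(1336, -1)))), -44354), Rational(1, 2)) = Pow(Add(Add(22419, Add(Mul(2021, Rational(-1, 4039)), Mul(-1668, Rational(1, 1336)))), -44354), Rational(1, 2)) = Pow(Add(Add(22419, Add(Rational(-2021, 4039), Rational(-417, 334))), -44354), Rational(1, 2)) = Pow(Add(Add(22419, Rational(-2359277, 1349026)), -44354), Rational(1, 2)) = Pow(Add(Rational(30241454617, 1349026), -44354), Rational(1, 2)) = Pow(Rational(-29593244587, 1349026), Rational(1, 2)) = Mul(Rational(1, 1349026), I, Pow(39922056372222262, Rational(1, 2)))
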